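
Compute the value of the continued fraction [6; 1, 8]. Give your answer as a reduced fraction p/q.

62/9

a_0 = 6: 6/1
a_1 = 1: 7/1
a_2 = 8: 62/9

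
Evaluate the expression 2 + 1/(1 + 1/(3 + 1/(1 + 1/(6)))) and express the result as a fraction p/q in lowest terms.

95/34

Start with 6.
1 + 1/(6/1) = 1 + 1/6 = 7/6
3 + 1/(7/6) = 3 + 6/7 = 27/7
1 + 1/(27/7) = 1 + 7/27 = 34/27
2 + 1/(34/27) = 2 + 27/34 = 95/34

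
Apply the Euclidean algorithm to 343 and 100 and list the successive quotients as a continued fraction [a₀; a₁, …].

343 ÷ 100 → quotient 3, remainder 43
100 ÷ 43 → quotient 2, remainder 14
43 ÷ 14 → quotient 3, remainder 1
14 ÷ 1 → quotient 14, remainder 0

[3; 2, 3, 14]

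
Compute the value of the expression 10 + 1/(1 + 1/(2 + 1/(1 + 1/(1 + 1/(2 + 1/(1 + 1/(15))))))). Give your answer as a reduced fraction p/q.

a_0 = 10: 10/1
a_1 = 1: 11/1
a_2 = 2: 32/3
a_3 = 1: 43/4
a_4 = 1: 75/7
a_5 = 2: 193/18
a_6 = 1: 268/25
a_7 = 15: 4213/393

4213/393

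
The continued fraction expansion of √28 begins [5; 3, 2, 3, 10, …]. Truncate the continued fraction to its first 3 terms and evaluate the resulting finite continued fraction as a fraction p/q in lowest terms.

Start with 2.
3 + 1/(2/1) = 3 + 1/2 = 7/2
5 + 1/(7/2) = 5 + 2/7 = 37/7

37/7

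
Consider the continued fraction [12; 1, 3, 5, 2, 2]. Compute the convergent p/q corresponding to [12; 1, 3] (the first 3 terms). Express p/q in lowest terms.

Starting at the tail and folding back:
Start with 3.
1 + 1/(3/1) = 1 + 1/3 = 4/3
12 + 1/(4/3) = 12 + 3/4 = 51/4

51/4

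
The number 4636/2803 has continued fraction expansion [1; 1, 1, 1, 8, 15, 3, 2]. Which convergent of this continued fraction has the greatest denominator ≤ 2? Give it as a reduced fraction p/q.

List convergents until the denominator exceeds the bound:
a_0 = 1: 1/1  (≤ bound)
a_1 = 1: 2/1  (≤ bound)
a_2 = 1: 3/2  (≤ bound)
a_3 = 1: 5/3  (> 2, stop)

3/2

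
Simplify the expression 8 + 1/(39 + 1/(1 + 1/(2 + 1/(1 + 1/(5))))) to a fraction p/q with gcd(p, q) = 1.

7335/914

Compute successive convergents:
a_0 = 8: 8/1
a_1 = 39: 313/39
a_2 = 1: 321/40
a_3 = 2: 955/119
a_4 = 1: 1276/159
a_5 = 5: 7335/914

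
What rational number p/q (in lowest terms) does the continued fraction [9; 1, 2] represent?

Collapse the nested fraction from the inside out:
Start with 2.
1 + 1/(2/1) = 1 + 1/2 = 3/2
9 + 1/(3/2) = 9 + 2/3 = 29/3

29/3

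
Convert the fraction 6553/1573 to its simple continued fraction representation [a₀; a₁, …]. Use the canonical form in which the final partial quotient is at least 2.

6553 ÷ 1573 → quotient 4, remainder 261
1573 ÷ 261 → quotient 6, remainder 7
261 ÷ 7 → quotient 37, remainder 2
7 ÷ 2 → quotient 3, remainder 1
2 ÷ 1 → quotient 2, remainder 0

[4; 6, 37, 3, 2]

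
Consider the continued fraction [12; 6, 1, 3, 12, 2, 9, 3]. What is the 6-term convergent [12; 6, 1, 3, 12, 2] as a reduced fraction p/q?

a_0 = 12: 12/1
a_1 = 6: 73/6
a_2 = 1: 85/7
a_3 = 3: 328/27
a_4 = 12: 4021/331
a_5 = 2: 8370/689

8370/689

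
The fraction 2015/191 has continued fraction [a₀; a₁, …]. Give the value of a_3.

⌊2015/191⌋ = 10, remainder 105
⌊191/105⌋ = 1, remainder 86
⌊105/86⌋ = 1, remainder 19
⌊86/19⌋ = 4, remainder 10

4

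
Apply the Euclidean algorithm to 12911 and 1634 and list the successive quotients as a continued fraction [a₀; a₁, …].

12911 ÷ 1634 → quotient 7, remainder 1473
1634 ÷ 1473 → quotient 1, remainder 161
1473 ÷ 161 → quotient 9, remainder 24
161 ÷ 24 → quotient 6, remainder 17
24 ÷ 17 → quotient 1, remainder 7
17 ÷ 7 → quotient 2, remainder 3
7 ÷ 3 → quotient 2, remainder 1
3 ÷ 1 → quotient 3, remainder 0

[7; 1, 9, 6, 1, 2, 2, 3]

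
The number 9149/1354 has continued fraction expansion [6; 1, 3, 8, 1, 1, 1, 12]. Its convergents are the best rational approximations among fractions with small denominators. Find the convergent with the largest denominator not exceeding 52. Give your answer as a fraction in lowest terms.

a_0 = 6: 6/1  (≤ bound)
a_1 = 1: 7/1  (≤ bound)
a_2 = 3: 27/4  (≤ bound)
a_3 = 8: 223/33  (≤ bound)
a_4 = 1: 250/37  (≤ bound)
a_5 = 1: 473/70  (> 52, stop)

250/37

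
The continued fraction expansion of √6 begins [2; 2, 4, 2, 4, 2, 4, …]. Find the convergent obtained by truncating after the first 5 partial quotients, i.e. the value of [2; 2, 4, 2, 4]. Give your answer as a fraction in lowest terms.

Work from the innermost term outward:
Start with 4.
2 + 1/(4/1) = 2 + 1/4 = 9/4
4 + 1/(9/4) = 4 + 4/9 = 40/9
2 + 1/(40/9) = 2 + 9/40 = 89/40
2 + 1/(89/40) = 2 + 40/89 = 218/89

218/89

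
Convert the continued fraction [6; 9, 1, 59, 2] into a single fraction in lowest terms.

Start with 2.
59 + 1/(2/1) = 59 + 1/2 = 119/2
1 + 1/(119/2) = 1 + 2/119 = 121/119
9 + 1/(121/119) = 9 + 119/121 = 1208/121
6 + 1/(1208/121) = 6 + 121/1208 = 7369/1208

7369/1208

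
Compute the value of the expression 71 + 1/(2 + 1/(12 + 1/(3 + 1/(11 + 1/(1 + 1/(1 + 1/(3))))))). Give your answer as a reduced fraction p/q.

Use the convergent recurrence hₖ = aₖ·hₖ₋₁ + hₖ₋₂ (and likewise for the denominators kₖ):
a_0 = 71: 71/1
a_1 = 2: 143/2
a_2 = 12: 1787/25
a_3 = 3: 5504/77
a_4 = 11: 62331/872
a_5 = 1: 67835/949
a_6 = 1: 130166/1821
a_7 = 3: 458333/6412

458333/6412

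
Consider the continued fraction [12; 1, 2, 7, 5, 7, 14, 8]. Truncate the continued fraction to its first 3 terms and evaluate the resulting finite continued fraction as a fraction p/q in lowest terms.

Use the convergent recurrence hₖ = aₖ·hₖ₋₁ + hₖ₋₂ (and likewise for the denominators kₖ):
a_0 = 12: 12/1
a_1 = 1: 13/1
a_2 = 2: 38/3

38/3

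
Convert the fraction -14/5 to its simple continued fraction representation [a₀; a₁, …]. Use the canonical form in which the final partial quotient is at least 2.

[-3; 5]

⌊-14/5⌋ = -3, remainder 1
⌊5/1⌋ = 5, remainder 0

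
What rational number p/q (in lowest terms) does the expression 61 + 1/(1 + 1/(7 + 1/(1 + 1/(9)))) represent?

a_0 = 61: 61/1
a_1 = 1: 62/1
a_2 = 7: 495/8
a_3 = 1: 557/9
a_4 = 9: 5508/89

5508/89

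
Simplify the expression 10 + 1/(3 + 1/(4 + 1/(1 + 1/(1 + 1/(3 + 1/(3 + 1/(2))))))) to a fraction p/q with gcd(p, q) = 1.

Starting at the tail and folding back:
Start with 2.
3 + 1/(2/1) = 3 + 1/2 = 7/2
3 + 1/(7/2) = 3 + 2/7 = 23/7
1 + 1/(23/7) = 1 + 7/23 = 30/23
1 + 1/(30/23) = 1 + 23/30 = 53/30
4 + 1/(53/30) = 4 + 30/53 = 242/53
3 + 1/(242/53) = 3 + 53/242 = 779/242
10 + 1/(779/242) = 10 + 242/779 = 8032/779

8032/779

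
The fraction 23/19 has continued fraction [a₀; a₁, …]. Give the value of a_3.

⌊23/19⌋ = 1, remainder 4
⌊19/4⌋ = 4, remainder 3
⌊4/3⌋ = 1, remainder 1
⌊3/1⌋ = 3, remainder 0

3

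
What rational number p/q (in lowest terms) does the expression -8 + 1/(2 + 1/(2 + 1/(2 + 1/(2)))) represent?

-220/29

Start with 2.
2 + 1/(2/1) = 2 + 1/2 = 5/2
2 + 1/(5/2) = 2 + 2/5 = 12/5
2 + 1/(12/5) = 2 + 5/12 = 29/12
-8 + 1/(29/12) = -8 + 12/29 = -220/29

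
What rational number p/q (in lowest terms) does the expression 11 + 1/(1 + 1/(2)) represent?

a_0 = 11: 11/1
a_1 = 1: 12/1
a_2 = 2: 35/3

35/3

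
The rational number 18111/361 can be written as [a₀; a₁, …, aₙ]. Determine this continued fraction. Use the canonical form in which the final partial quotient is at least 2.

[50; 5, 1, 11, 5]

18111 = 50·361 + 61, so a_0 = 50
361 = 5·61 + 56, so a_1 = 5
61 = 1·56 + 5, so a_2 = 1
56 = 11·5 + 1, so a_3 = 11
5 = 5·1 + 0, so a_4 = 5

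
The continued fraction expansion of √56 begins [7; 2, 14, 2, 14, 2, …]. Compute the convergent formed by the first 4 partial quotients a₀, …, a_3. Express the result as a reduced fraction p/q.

449/60

Start with 2.
14 + 1/(2/1) = 14 + 1/2 = 29/2
2 + 1/(29/2) = 2 + 2/29 = 60/29
7 + 1/(60/29) = 7 + 29/60 = 449/60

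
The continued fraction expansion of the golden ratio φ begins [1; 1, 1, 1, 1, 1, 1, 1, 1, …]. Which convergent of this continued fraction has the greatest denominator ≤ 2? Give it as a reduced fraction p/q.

List convergents until the denominator exceeds the bound:
a_0 = 1: 1/1  (≤ bound)
a_1 = 1: 2/1  (≤ bound)
a_2 = 1: 3/2  (≤ bound)
a_3 = 1: 5/3  (> 2, stop)

3/2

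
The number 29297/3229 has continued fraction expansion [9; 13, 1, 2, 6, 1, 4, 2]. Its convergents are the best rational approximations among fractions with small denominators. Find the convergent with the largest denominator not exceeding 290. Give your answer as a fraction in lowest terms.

a_0 = 9: 9/1  (≤ bound)
a_1 = 13: 118/13  (≤ bound)
a_2 = 1: 127/14  (≤ bound)
a_3 = 2: 372/41  (≤ bound)
a_4 = 6: 2359/260  (≤ bound)
a_5 = 1: 2731/301  (> 290, stop)

2359/260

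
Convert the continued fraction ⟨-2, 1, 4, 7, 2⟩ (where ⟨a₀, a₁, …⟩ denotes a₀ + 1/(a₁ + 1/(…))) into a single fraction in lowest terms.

-92/77

Build up convergents one term at a time:
a_0 = -2: -2/1
a_1 = 1: -1/1
a_2 = 4: -6/5
a_3 = 7: -43/36
a_4 = 2: -92/77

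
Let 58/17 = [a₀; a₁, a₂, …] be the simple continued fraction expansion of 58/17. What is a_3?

58 ÷ 17 → quotient 3, remainder 7
17 ÷ 7 → quotient 2, remainder 3
7 ÷ 3 → quotient 2, remainder 1
3 ÷ 1 → quotient 3, remainder 0

3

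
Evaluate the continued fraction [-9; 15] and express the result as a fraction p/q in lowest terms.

Compute successive convergents:
a_0 = -9: -9/1
a_1 = 15: -134/15

-134/15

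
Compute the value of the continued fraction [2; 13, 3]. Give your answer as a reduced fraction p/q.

83/40

Compute successive convergents:
a_0 = 2: 2/1
a_1 = 13: 27/13
a_2 = 3: 83/40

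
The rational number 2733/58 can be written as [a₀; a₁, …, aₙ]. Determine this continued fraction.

2733 = 47·58 + 7, so a_0 = 47
58 = 8·7 + 2, so a_1 = 8
7 = 3·2 + 1, so a_2 = 3
2 = 2·1 + 0, so a_3 = 2

[47; 8, 3, 2]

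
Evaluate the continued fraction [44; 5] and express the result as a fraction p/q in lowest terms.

Build up convergents one term at a time:
a_0 = 44: 44/1
a_1 = 5: 221/5

221/5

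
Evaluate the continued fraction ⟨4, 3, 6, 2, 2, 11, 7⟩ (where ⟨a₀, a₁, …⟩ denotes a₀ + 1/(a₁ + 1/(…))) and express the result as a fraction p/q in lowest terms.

35247/8165

a_0 = 4: 4/1
a_1 = 3: 13/3
a_2 = 6: 82/19
a_3 = 2: 177/41
a_4 = 2: 436/101
a_5 = 11: 4973/1152
a_6 = 7: 35247/8165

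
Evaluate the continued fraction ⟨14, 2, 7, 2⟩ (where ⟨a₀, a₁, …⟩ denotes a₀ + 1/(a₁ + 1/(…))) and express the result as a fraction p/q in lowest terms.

463/32

a_0 = 14: 14/1
a_1 = 2: 29/2
a_2 = 7: 217/15
a_3 = 2: 463/32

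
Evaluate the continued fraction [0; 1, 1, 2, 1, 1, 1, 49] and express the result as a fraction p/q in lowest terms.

546/943

Start with 49.
1 + 1/(49/1) = 1 + 1/49 = 50/49
1 + 1/(50/49) = 1 + 49/50 = 99/50
1 + 1/(99/50) = 1 + 50/99 = 149/99
2 + 1/(149/99) = 2 + 99/149 = 397/149
1 + 1/(397/149) = 1 + 149/397 = 546/397
1 + 1/(546/397) = 1 + 397/546 = 943/546
0 + 1/(943/546) = 0 + 546/943 = 546/943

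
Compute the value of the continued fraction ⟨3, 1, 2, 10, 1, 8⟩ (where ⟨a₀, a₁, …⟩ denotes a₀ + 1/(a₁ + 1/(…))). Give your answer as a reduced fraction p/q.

1114/303

Start with 8.
1 + 1/(8/1) = 1 + 1/8 = 9/8
10 + 1/(9/8) = 10 + 8/9 = 98/9
2 + 1/(98/9) = 2 + 9/98 = 205/98
1 + 1/(205/98) = 1 + 98/205 = 303/205
3 + 1/(303/205) = 3 + 205/303 = 1114/303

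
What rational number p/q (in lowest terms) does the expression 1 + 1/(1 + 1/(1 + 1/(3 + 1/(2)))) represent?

25/16

a_0 = 1: 1/1
a_1 = 1: 2/1
a_2 = 1: 3/2
a_3 = 3: 11/7
a_4 = 2: 25/16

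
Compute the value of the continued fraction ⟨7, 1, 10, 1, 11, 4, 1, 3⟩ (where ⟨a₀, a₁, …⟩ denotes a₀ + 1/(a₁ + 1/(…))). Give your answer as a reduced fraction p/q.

21888/2765

a_0 = 7: 7/1
a_1 = 1: 8/1
a_2 = 10: 87/11
a_3 = 1: 95/12
a_4 = 11: 1132/143
a_5 = 4: 4623/584
a_6 = 1: 5755/727
a_7 = 3: 21888/2765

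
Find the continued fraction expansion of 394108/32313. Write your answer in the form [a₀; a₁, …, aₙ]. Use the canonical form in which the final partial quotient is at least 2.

[12; 5, 11, 2, 17, 1, 14]

394108 ÷ 32313 → quotient 12, remainder 6352
32313 ÷ 6352 → quotient 5, remainder 553
6352 ÷ 553 → quotient 11, remainder 269
553 ÷ 269 → quotient 2, remainder 15
269 ÷ 15 → quotient 17, remainder 14
15 ÷ 14 → quotient 1, remainder 1
14 ÷ 1 → quotient 14, remainder 0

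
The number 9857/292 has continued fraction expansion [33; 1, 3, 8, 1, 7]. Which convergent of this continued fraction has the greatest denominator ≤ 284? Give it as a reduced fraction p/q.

1249/37

a_0 = 33: 33/1  (≤ bound)
a_1 = 1: 34/1  (≤ bound)
a_2 = 3: 135/4  (≤ bound)
a_3 = 8: 1114/33  (≤ bound)
a_4 = 1: 1249/37  (≤ bound)
a_5 = 7: 9857/292  (> 284, stop)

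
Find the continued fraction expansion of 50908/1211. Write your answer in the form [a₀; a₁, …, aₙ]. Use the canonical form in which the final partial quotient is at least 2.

[42; 26, 3, 15]

50908 ÷ 1211 → quotient 42, remainder 46
1211 ÷ 46 → quotient 26, remainder 15
46 ÷ 15 → quotient 3, remainder 1
15 ÷ 1 → quotient 15, remainder 0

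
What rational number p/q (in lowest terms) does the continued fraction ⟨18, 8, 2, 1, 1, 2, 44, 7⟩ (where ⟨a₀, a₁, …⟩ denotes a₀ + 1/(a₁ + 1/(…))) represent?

615602/33975

Start with 7.
44 + 1/(7/1) = 44 + 1/7 = 309/7
2 + 1/(309/7) = 2 + 7/309 = 625/309
1 + 1/(625/309) = 1 + 309/625 = 934/625
1 + 1/(934/625) = 1 + 625/934 = 1559/934
2 + 1/(1559/934) = 2 + 934/1559 = 4052/1559
8 + 1/(4052/1559) = 8 + 1559/4052 = 33975/4052
18 + 1/(33975/4052) = 18 + 4052/33975 = 615602/33975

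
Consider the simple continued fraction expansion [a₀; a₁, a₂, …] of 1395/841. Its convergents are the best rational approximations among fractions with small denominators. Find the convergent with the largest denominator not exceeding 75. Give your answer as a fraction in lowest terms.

a_0 = 1: 1/1  (≤ bound)
a_1 = 1: 2/1  (≤ bound)
a_2 = 1: 3/2  (≤ bound)
a_3 = 1: 5/3  (≤ bound)
a_4 = 13: 68/41  (≤ bound)
a_5 = 2: 141/85  (> 75, stop)

68/41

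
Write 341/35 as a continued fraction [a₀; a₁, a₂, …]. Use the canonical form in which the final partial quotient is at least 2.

[9; 1, 2, 1, 8]

341 = 9·35 + 26, so a_0 = 9
35 = 1·26 + 9, so a_1 = 1
26 = 2·9 + 8, so a_2 = 2
9 = 1·8 + 1, so a_3 = 1
8 = 8·1 + 0, so a_4 = 8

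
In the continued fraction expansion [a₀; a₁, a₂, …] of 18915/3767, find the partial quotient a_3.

2

⌊18915/3767⌋ = 5, remainder 80
⌊3767/80⌋ = 47, remainder 7
⌊80/7⌋ = 11, remainder 3
⌊7/3⌋ = 2, remainder 1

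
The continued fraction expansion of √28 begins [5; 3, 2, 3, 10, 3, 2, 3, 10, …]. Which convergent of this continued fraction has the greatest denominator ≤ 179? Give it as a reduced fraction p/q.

127/24

a_0 = 5: 5/1  (≤ bound)
a_1 = 3: 16/3  (≤ bound)
a_2 = 2: 37/7  (≤ bound)
a_3 = 3: 127/24  (≤ bound)
a_4 = 10: 1307/247  (> 179, stop)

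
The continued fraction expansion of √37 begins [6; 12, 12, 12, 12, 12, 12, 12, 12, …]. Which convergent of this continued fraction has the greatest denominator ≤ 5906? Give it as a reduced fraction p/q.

a_0 = 6: 6/1  (≤ bound)
a_1 = 12: 73/12  (≤ bound)
a_2 = 12: 882/145  (≤ bound)
a_3 = 12: 10657/1752  (≤ bound)
a_4 = 12: 128766/21169  (> 5906, stop)

10657/1752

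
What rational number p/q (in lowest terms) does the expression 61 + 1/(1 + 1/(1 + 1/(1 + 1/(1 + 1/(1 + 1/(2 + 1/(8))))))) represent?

a_0 = 61: 61/1
a_1 = 1: 62/1
a_2 = 1: 123/2
a_3 = 1: 185/3
a_4 = 1: 308/5
a_5 = 1: 493/8
a_6 = 2: 1294/21
a_7 = 8: 10845/176

10845/176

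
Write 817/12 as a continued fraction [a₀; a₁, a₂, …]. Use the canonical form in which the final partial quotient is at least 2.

[68; 12]

Repeatedly divide and take the remainder:
817 ÷ 12 → quotient 68, remainder 1
12 ÷ 1 → quotient 12, remainder 0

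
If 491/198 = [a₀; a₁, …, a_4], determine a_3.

1

⌊491/198⌋ = 2, remainder 95
⌊198/95⌋ = 2, remainder 8
⌊95/8⌋ = 11, remainder 7
⌊8/7⌋ = 1, remainder 1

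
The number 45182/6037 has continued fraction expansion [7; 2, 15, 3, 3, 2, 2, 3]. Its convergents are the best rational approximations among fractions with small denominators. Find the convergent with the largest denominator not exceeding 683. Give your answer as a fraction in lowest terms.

List convergents until the denominator exceeds the bound:
a_0 = 7: 7/1  (≤ bound)
a_1 = 2: 15/2  (≤ bound)
a_2 = 15: 232/31  (≤ bound)
a_3 = 3: 711/95  (≤ bound)
a_4 = 3: 2365/316  (≤ bound)
a_5 = 2: 5441/727  (> 683, stop)

2365/316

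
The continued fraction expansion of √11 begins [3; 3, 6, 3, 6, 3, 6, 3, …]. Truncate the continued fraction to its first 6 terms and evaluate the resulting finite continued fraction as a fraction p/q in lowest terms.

3970/1197

Start with 3.
6 + 1/(3/1) = 6 + 1/3 = 19/3
3 + 1/(19/3) = 3 + 3/19 = 60/19
6 + 1/(60/19) = 6 + 19/60 = 379/60
3 + 1/(379/60) = 3 + 60/379 = 1197/379
3 + 1/(1197/379) = 3 + 379/1197 = 3970/1197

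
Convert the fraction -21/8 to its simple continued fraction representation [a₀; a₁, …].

[-3; 2, 1, 2]

Run the Euclidean algorithm, recording each quotient:
-21 ÷ 8 → quotient -3, remainder 3
8 ÷ 3 → quotient 2, remainder 2
3 ÷ 2 → quotient 1, remainder 1
2 ÷ 1 → quotient 2, remainder 0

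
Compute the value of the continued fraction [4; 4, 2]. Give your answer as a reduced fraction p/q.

a_0 = 4: 4/1
a_1 = 4: 17/4
a_2 = 2: 38/9

38/9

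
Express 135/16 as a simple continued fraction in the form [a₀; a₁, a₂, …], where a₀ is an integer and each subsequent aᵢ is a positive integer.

[8; 2, 3, 2]

Run the Euclidean algorithm, recording each quotient:
135 = 8·16 + 7, so a_0 = 8
16 = 2·7 + 2, so a_1 = 2
7 = 3·2 + 1, so a_2 = 3
2 = 2·1 + 0, so a_3 = 2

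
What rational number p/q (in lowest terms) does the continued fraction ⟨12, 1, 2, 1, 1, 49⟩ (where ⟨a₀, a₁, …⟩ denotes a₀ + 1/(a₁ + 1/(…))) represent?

4412/347

Start with 49.
1 + 1/(49/1) = 1 + 1/49 = 50/49
1 + 1/(50/49) = 1 + 49/50 = 99/50
2 + 1/(99/50) = 2 + 50/99 = 248/99
1 + 1/(248/99) = 1 + 99/248 = 347/248
12 + 1/(347/248) = 12 + 248/347 = 4412/347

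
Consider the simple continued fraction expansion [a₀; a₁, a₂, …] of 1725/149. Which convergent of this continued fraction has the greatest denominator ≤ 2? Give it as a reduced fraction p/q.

a_0 = 11: 11/1  (≤ bound)
a_1 = 1: 12/1  (≤ bound)
a_2 = 1: 23/2  (≤ bound)
a_3 = 2: 58/5  (> 2, stop)

23/2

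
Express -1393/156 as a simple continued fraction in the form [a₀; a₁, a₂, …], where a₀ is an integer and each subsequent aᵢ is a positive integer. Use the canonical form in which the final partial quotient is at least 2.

Run the Euclidean algorithm, recording each quotient:
⌊-1393/156⌋ = -9, remainder 11
⌊156/11⌋ = 14, remainder 2
⌊11/2⌋ = 5, remainder 1
⌊2/1⌋ = 2, remainder 0

[-9; 14, 5, 2]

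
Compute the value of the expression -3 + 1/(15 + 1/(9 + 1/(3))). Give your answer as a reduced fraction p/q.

-1241/423

Use the convergent recurrence hₖ = aₖ·hₖ₋₁ + hₖ₋₂ (and likewise for the denominators kₖ):
a_0 = -3: -3/1
a_1 = 15: -44/15
a_2 = 9: -399/136
a_3 = 3: -1241/423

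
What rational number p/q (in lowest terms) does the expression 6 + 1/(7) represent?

Use the convergent recurrence hₖ = aₖ·hₖ₋₁ + hₖ₋₂ (and likewise for the denominators kₖ):
a_0 = 6: 6/1
a_1 = 7: 43/7

43/7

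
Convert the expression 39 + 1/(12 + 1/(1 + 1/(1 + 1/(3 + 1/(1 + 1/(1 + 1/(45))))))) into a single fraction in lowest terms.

Build up convergents one term at a time:
a_0 = 39: 39/1
a_1 = 12: 469/12
a_2 = 1: 508/13
a_3 = 1: 977/25
a_4 = 3: 3439/88
a_5 = 1: 4416/113
a_6 = 1: 7855/201
a_7 = 45: 357891/9158

357891/9158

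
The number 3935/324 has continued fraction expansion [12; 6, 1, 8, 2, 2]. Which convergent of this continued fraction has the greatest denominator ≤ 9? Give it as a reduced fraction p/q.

a_0 = 12: 12/1  (≤ bound)
a_1 = 6: 73/6  (≤ bound)
a_2 = 1: 85/7  (≤ bound)
a_3 = 8: 753/62  (> 9, stop)

85/7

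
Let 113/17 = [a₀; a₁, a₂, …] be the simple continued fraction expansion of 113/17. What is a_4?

Repeatedly divide and take the remainder:
113 ÷ 17 → quotient 6, remainder 11
17 ÷ 11 → quotient 1, remainder 6
11 ÷ 6 → quotient 1, remainder 5
6 ÷ 5 → quotient 1, remainder 1
5 ÷ 1 → quotient 5, remainder 0

5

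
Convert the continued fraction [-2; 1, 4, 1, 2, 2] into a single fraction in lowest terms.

Collapse the nested fraction from the inside out:
Start with 2.
2 + 1/(2/1) = 2 + 1/2 = 5/2
1 + 1/(5/2) = 1 + 2/5 = 7/5
4 + 1/(7/5) = 4 + 5/7 = 33/7
1 + 1/(33/7) = 1 + 7/33 = 40/33
-2 + 1/(40/33) = -2 + 33/40 = -47/40

-47/40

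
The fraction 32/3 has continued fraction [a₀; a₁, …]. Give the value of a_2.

Run the Euclidean algorithm, recording each quotient:
⌊32/3⌋ = 10, remainder 2
⌊3/2⌋ = 1, remainder 1
⌊2/1⌋ = 2, remainder 0

2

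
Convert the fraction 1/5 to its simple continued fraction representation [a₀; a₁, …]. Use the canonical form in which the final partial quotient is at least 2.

Repeatedly divide and take the remainder:
⌊1/5⌋ = 0, remainder 1
⌊5/1⌋ = 5, remainder 0

[0; 5]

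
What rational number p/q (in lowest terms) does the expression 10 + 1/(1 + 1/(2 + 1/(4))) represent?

Build up convergents one term at a time:
a_0 = 10: 10/1
a_1 = 1: 11/1
a_2 = 2: 32/3
a_3 = 4: 139/13

139/13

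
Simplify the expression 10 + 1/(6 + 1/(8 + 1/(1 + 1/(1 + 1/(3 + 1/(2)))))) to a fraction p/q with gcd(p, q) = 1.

8517/838

Work from the innermost term outward:
Start with 2.
3 + 1/(2/1) = 3 + 1/2 = 7/2
1 + 1/(7/2) = 1 + 2/7 = 9/7
1 + 1/(9/7) = 1 + 7/9 = 16/9
8 + 1/(16/9) = 8 + 9/16 = 137/16
6 + 1/(137/16) = 6 + 16/137 = 838/137
10 + 1/(838/137) = 10 + 137/838 = 8517/838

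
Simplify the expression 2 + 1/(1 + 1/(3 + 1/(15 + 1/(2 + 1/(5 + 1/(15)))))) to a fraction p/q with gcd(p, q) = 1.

28892/10491

Use the convergent recurrence hₖ = aₖ·hₖ₋₁ + hₖ₋₂ (and likewise for the denominators kₖ):
a_0 = 2: 2/1
a_1 = 1: 3/1
a_2 = 3: 11/4
a_3 = 15: 168/61
a_4 = 2: 347/126
a_5 = 5: 1903/691
a_6 = 15: 28892/10491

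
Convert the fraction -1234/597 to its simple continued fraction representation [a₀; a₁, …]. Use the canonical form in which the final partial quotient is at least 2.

-1234 = -3·597 + 557, so a_0 = -3
597 = 1·557 + 40, so a_1 = 1
557 = 13·40 + 37, so a_2 = 13
40 = 1·37 + 3, so a_3 = 1
37 = 12·3 + 1, so a_4 = 12
3 = 3·1 + 0, so a_5 = 3

[-3; 1, 13, 1, 12, 3]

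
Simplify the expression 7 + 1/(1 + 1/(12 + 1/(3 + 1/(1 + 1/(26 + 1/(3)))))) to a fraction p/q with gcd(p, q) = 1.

Starting at the tail and folding back:
Start with 3.
26 + 1/(3/1) = 26 + 1/3 = 79/3
1 + 1/(79/3) = 1 + 3/79 = 82/79
3 + 1/(82/79) = 3 + 79/82 = 325/82
12 + 1/(325/82) = 12 + 82/325 = 3982/325
1 + 1/(3982/325) = 1 + 325/3982 = 4307/3982
7 + 1/(4307/3982) = 7 + 3982/4307 = 34131/4307

34131/4307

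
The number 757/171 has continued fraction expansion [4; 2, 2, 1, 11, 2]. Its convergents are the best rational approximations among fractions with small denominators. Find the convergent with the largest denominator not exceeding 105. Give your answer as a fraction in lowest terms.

a_0 = 4: 4/1  (≤ bound)
a_1 = 2: 9/2  (≤ bound)
a_2 = 2: 22/5  (≤ bound)
a_3 = 1: 31/7  (≤ bound)
a_4 = 11: 363/82  (≤ bound)
a_5 = 2: 757/171  (> 105, stop)

363/82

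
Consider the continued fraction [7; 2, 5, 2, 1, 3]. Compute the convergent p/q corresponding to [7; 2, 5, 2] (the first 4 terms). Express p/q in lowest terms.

179/24

a_0 = 7: 7/1
a_1 = 2: 15/2
a_2 = 5: 82/11
a_3 = 2: 179/24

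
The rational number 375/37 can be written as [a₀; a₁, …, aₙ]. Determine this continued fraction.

[10; 7, 2, 2]

375 ÷ 37 → quotient 10, remainder 5
37 ÷ 5 → quotient 7, remainder 2
5 ÷ 2 → quotient 2, remainder 1
2 ÷ 1 → quotient 2, remainder 0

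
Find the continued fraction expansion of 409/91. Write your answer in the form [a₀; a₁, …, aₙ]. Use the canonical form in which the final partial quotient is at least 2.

[4; 2, 45]

Repeatedly divide and take the remainder:
⌊409/91⌋ = 4, remainder 45
⌊91/45⌋ = 2, remainder 1
⌊45/1⌋ = 45, remainder 0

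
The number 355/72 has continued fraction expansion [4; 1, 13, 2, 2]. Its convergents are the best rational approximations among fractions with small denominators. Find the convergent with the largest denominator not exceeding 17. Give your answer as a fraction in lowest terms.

List convergents until the denominator exceeds the bound:
a_0 = 4: 4/1  (≤ bound)
a_1 = 1: 5/1  (≤ bound)
a_2 = 13: 69/14  (≤ bound)
a_3 = 2: 143/29  (> 17, stop)

69/14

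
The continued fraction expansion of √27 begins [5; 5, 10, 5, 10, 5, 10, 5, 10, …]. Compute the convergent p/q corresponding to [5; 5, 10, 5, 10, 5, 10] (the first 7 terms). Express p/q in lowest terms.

716035/137801

a_0 = 5: 5/1
a_1 = 5: 26/5
a_2 = 10: 265/51
a_3 = 5: 1351/260
a_4 = 10: 13775/2651
a_5 = 5: 70226/13515
a_6 = 10: 716035/137801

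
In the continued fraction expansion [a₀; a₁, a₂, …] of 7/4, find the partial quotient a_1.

7 = 1·4 + 3, so a_0 = 1
4 = 1·3 + 1, so a_1 = 1

1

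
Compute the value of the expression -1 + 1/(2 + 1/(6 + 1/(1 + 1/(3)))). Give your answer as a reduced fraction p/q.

Compute successive convergents:
a_0 = -1: -1/1
a_1 = 2: -1/2
a_2 = 6: -7/13
a_3 = 1: -8/15
a_4 = 3: -31/58

-31/58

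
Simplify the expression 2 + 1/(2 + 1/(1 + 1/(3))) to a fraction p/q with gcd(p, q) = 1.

Starting at the tail and folding back:
Start with 3.
1 + 1/(3/1) = 1 + 1/3 = 4/3
2 + 1/(4/3) = 2 + 3/4 = 11/4
2 + 1/(11/4) = 2 + 4/11 = 26/11

26/11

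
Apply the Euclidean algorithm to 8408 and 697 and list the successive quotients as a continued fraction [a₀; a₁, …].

8408 ÷ 697 → quotient 12, remainder 44
697 ÷ 44 → quotient 15, remainder 37
44 ÷ 37 → quotient 1, remainder 7
37 ÷ 7 → quotient 5, remainder 2
7 ÷ 2 → quotient 3, remainder 1
2 ÷ 1 → quotient 2, remainder 0

[12; 15, 1, 5, 3, 2]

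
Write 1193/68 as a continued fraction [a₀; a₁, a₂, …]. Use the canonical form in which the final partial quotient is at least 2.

[17; 1, 1, 5, 6]

Repeatedly divide and take the remainder:
⌊1193/68⌋ = 17, remainder 37
⌊68/37⌋ = 1, remainder 31
⌊37/31⌋ = 1, remainder 6
⌊31/6⌋ = 5, remainder 1
⌊6/1⌋ = 6, remainder 0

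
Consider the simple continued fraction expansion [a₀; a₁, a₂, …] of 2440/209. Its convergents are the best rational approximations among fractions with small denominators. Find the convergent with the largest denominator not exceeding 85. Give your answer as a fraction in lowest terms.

List convergents until the denominator exceeds the bound:
a_0 = 11: 11/1  (≤ bound)
a_1 = 1: 12/1  (≤ bound)
a_2 = 2: 35/3  (≤ bound)
a_3 = 13: 467/40  (≤ bound)
a_4 = 1: 502/43  (≤ bound)
a_5 = 1: 969/83  (≤ bound)
a_6 = 2: 2440/209  (> 85, stop)

969/83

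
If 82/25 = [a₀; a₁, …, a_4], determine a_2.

1

82 = 3·25 + 7, so a_0 = 3
25 = 3·7 + 4, so a_1 = 3
7 = 1·4 + 3, so a_2 = 1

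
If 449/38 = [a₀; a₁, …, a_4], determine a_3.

449 ÷ 38 → quotient 11, remainder 31
38 ÷ 31 → quotient 1, remainder 7
31 ÷ 7 → quotient 4, remainder 3
7 ÷ 3 → quotient 2, remainder 1

2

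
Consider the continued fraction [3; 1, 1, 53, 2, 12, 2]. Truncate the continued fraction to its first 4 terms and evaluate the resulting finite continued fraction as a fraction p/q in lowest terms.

375/107

Start with 53.
1 + 1/(53/1) = 1 + 1/53 = 54/53
1 + 1/(54/53) = 1 + 53/54 = 107/54
3 + 1/(107/54) = 3 + 54/107 = 375/107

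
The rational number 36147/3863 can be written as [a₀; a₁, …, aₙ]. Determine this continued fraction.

⌊36147/3863⌋ = 9, remainder 1380
⌊3863/1380⌋ = 2, remainder 1103
⌊1380/1103⌋ = 1, remainder 277
⌊1103/277⌋ = 3, remainder 272
⌊277/272⌋ = 1, remainder 5
⌊272/5⌋ = 54, remainder 2
⌊5/2⌋ = 2, remainder 1
⌊2/1⌋ = 2, remainder 0

[9; 2, 1, 3, 1, 54, 2, 2]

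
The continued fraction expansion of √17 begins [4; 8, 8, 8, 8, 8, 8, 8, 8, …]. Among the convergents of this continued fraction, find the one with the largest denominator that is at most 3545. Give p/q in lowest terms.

List convergents until the denominator exceeds the bound:
a_0 = 4: 4/1  (≤ bound)
a_1 = 8: 33/8  (≤ bound)
a_2 = 8: 268/65  (≤ bound)
a_3 = 8: 2177/528  (≤ bound)
a_4 = 8: 17684/4289  (> 3545, stop)

2177/528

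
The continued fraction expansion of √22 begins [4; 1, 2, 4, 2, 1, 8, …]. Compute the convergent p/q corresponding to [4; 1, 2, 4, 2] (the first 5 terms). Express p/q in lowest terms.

Start with 2.
4 + 1/(2/1) = 4 + 1/2 = 9/2
2 + 1/(9/2) = 2 + 2/9 = 20/9
1 + 1/(20/9) = 1 + 9/20 = 29/20
4 + 1/(29/20) = 4 + 20/29 = 136/29

136/29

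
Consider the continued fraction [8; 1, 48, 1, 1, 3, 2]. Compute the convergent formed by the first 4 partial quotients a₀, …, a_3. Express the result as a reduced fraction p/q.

a_0 = 8: 8/1
a_1 = 1: 9/1
a_2 = 48: 440/49
a_3 = 1: 449/50

449/50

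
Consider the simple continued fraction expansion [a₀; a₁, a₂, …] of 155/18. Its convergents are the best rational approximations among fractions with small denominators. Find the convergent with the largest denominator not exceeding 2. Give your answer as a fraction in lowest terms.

17/2

a_0 = 8: 8/1  (≤ bound)
a_1 = 1: 9/1  (≤ bound)
a_2 = 1: 17/2  (≤ bound)
a_3 = 1: 26/3  (> 2, stop)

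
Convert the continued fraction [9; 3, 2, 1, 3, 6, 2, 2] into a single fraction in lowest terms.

11473/1234

Start with 2.
2 + 1/(2/1) = 2 + 1/2 = 5/2
6 + 1/(5/2) = 6 + 2/5 = 32/5
3 + 1/(32/5) = 3 + 5/32 = 101/32
1 + 1/(101/32) = 1 + 32/101 = 133/101
2 + 1/(133/101) = 2 + 101/133 = 367/133
3 + 1/(367/133) = 3 + 133/367 = 1234/367
9 + 1/(1234/367) = 9 + 367/1234 = 11473/1234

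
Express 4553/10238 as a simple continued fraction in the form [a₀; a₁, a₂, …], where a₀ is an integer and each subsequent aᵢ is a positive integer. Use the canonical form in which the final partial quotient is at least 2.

[0; 2, 4, 45, 3, 1, 1, 3]

⌊4553/10238⌋ = 0, remainder 4553
⌊10238/4553⌋ = 2, remainder 1132
⌊4553/1132⌋ = 4, remainder 25
⌊1132/25⌋ = 45, remainder 7
⌊25/7⌋ = 3, remainder 4
⌊7/4⌋ = 1, remainder 3
⌊4/3⌋ = 1, remainder 1
⌊3/1⌋ = 3, remainder 0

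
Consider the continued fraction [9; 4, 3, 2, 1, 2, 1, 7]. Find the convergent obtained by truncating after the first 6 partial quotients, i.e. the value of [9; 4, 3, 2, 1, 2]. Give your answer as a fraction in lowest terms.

Starting at the tail and folding back:
Start with 2.
1 + 1/(2/1) = 1 + 1/2 = 3/2
2 + 1/(3/2) = 2 + 2/3 = 8/3
3 + 1/(8/3) = 3 + 3/8 = 27/8
4 + 1/(27/8) = 4 + 8/27 = 116/27
9 + 1/(116/27) = 9 + 27/116 = 1071/116

1071/116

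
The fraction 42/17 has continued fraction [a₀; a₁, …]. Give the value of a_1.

42 = 2·17 + 8, so a_0 = 2
17 = 2·8 + 1, so a_1 = 2

2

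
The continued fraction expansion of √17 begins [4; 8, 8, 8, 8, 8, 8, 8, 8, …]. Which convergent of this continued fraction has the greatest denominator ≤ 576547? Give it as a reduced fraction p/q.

1166876/283009

a_0 = 4: 4/1  (≤ bound)
a_1 = 8: 33/8  (≤ bound)
a_2 = 8: 268/65  (≤ bound)
a_3 = 8: 2177/528  (≤ bound)
a_4 = 8: 17684/4289  (≤ bound)
a_5 = 8: 143649/34840  (≤ bound)
a_6 = 8: 1166876/283009  (≤ bound)
a_7 = 8: 9478657/2298912  (> 576547, stop)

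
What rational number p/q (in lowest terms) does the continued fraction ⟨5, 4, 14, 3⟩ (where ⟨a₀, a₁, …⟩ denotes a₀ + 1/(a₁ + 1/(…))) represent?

Start with 3.
14 + 1/(3/1) = 14 + 1/3 = 43/3
4 + 1/(43/3) = 4 + 3/43 = 175/43
5 + 1/(175/43) = 5 + 43/175 = 918/175

918/175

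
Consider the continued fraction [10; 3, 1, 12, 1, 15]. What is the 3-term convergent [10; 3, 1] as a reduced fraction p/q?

41/4

Work from the innermost term outward:
Start with 1.
3 + 1/(1/1) = 3 + 1/1 = 4/1
10 + 1/(4/1) = 10 + 1/4 = 41/4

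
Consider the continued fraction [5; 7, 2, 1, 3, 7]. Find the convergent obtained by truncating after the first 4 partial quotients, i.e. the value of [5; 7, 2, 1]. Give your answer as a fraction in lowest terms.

Collapse the nested fraction from the inside out:
Start with 1.
2 + 1/(1/1) = 2 + 1/1 = 3/1
7 + 1/(3/1) = 7 + 1/3 = 22/3
5 + 1/(22/3) = 5 + 3/22 = 113/22

113/22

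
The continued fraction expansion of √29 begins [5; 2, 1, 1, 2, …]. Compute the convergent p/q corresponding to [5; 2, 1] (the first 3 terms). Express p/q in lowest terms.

16/3

Work from the innermost term outward:
Start with 1.
2 + 1/(1/1) = 2 + 1/1 = 3/1
5 + 1/(3/1) = 5 + 1/3 = 16/3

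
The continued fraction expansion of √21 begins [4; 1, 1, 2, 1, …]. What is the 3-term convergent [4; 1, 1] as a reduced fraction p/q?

9/2

a_0 = 4: 4/1
a_1 = 1: 5/1
a_2 = 1: 9/2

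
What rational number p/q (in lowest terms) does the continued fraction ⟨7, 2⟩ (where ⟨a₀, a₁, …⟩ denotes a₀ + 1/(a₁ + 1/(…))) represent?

15/2

a_0 = 7: 7/1
a_1 = 2: 15/2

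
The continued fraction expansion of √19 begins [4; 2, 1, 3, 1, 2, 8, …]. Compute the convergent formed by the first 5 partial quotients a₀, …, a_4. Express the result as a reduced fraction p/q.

61/14

a_0 = 4: 4/1
a_1 = 2: 9/2
a_2 = 1: 13/3
a_3 = 3: 48/11
a_4 = 1: 61/14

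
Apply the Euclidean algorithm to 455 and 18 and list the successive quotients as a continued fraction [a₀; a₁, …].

[25; 3, 1, 1, 2]

455 = 25·18 + 5, so a_0 = 25
18 = 3·5 + 3, so a_1 = 3
5 = 1·3 + 2, so a_2 = 1
3 = 1·2 + 1, so a_3 = 1
2 = 2·1 + 0, so a_4 = 2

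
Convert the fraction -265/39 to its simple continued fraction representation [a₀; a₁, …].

[-7; 4, 1, 7]

-265 = -7·39 + 8, so a_0 = -7
39 = 4·8 + 7, so a_1 = 4
8 = 1·7 + 1, so a_2 = 1
7 = 7·1 + 0, so a_3 = 7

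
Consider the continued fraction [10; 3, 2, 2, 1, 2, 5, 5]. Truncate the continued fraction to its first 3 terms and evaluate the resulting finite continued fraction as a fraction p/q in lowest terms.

a_0 = 10: 10/1
a_1 = 3: 31/3
a_2 = 2: 72/7

72/7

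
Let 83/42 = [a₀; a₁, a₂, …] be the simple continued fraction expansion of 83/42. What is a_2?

41

Apply division with remainder until the remainder is 0:
83 = 1·42 + 41, so a_0 = 1
42 = 1·41 + 1, so a_1 = 1
41 = 41·1 + 0, so a_2 = 41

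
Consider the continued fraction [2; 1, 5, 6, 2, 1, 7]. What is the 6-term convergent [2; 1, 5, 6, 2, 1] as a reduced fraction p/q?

332/117

Start with 1.
2 + 1/(1/1) = 2 + 1/1 = 3/1
6 + 1/(3/1) = 6 + 1/3 = 19/3
5 + 1/(19/3) = 5 + 3/19 = 98/19
1 + 1/(98/19) = 1 + 19/98 = 117/98
2 + 1/(117/98) = 2 + 98/117 = 332/117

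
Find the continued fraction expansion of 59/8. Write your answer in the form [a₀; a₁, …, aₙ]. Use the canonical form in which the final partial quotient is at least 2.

[7; 2, 1, 2]

⌊59/8⌋ = 7, remainder 3
⌊8/3⌋ = 2, remainder 2
⌊3/2⌋ = 1, remainder 1
⌊2/1⌋ = 2, remainder 0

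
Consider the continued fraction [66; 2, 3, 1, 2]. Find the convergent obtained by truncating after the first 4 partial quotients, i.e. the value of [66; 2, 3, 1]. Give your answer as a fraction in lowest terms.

Start with 1.
3 + 1/(1/1) = 3 + 1/1 = 4/1
2 + 1/(4/1) = 2 + 1/4 = 9/4
66 + 1/(9/4) = 66 + 4/9 = 598/9

598/9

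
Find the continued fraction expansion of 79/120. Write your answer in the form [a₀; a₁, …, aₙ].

79 ÷ 120 → quotient 0, remainder 79
120 ÷ 79 → quotient 1, remainder 41
79 ÷ 41 → quotient 1, remainder 38
41 ÷ 38 → quotient 1, remainder 3
38 ÷ 3 → quotient 12, remainder 2
3 ÷ 2 → quotient 1, remainder 1
2 ÷ 1 → quotient 2, remainder 0

[0; 1, 1, 1, 12, 1, 2]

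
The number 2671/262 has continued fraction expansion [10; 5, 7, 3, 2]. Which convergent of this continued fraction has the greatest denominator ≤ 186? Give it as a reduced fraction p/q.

a_0 = 10: 10/1  (≤ bound)
a_1 = 5: 51/5  (≤ bound)
a_2 = 7: 367/36  (≤ bound)
a_3 = 3: 1152/113  (≤ bound)
a_4 = 2: 2671/262  (> 186, stop)

1152/113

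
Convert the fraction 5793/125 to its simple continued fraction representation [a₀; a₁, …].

Repeatedly divide and take the remainder:
5793 ÷ 125 → quotient 46, remainder 43
125 ÷ 43 → quotient 2, remainder 39
43 ÷ 39 → quotient 1, remainder 4
39 ÷ 4 → quotient 9, remainder 3
4 ÷ 3 → quotient 1, remainder 1
3 ÷ 1 → quotient 3, remainder 0

[46; 2, 1, 9, 1, 3]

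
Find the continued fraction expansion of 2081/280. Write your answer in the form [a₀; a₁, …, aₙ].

2081 = 7·280 + 121, so a_0 = 7
280 = 2·121 + 38, so a_1 = 2
121 = 3·38 + 7, so a_2 = 3
38 = 5·7 + 3, so a_3 = 5
7 = 2·3 + 1, so a_4 = 2
3 = 3·1 + 0, so a_5 = 3

[7; 2, 3, 5, 2, 3]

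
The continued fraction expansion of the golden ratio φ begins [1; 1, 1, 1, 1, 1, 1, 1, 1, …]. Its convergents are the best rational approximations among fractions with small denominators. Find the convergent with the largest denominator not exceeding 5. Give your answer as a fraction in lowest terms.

a_0 = 1: 1/1  (≤ bound)
a_1 = 1: 2/1  (≤ bound)
a_2 = 1: 3/2  (≤ bound)
a_3 = 1: 5/3  (≤ bound)
a_4 = 1: 8/5  (≤ bound)
a_5 = 1: 13/8  (> 5, stop)

8/5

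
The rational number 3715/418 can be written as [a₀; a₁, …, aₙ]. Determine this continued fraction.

[8; 1, 7, 1, 8, 2, 2]

Run the Euclidean algorithm, recording each quotient:
3715 = 8·418 + 371, so a_0 = 8
418 = 1·371 + 47, so a_1 = 1
371 = 7·47 + 42, so a_2 = 7
47 = 1·42 + 5, so a_3 = 1
42 = 8·5 + 2, so a_4 = 8
5 = 2·2 + 1, so a_5 = 2
2 = 2·1 + 0, so a_6 = 2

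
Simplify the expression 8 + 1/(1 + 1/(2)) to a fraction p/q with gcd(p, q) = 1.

26/3

a_0 = 8: 8/1
a_1 = 1: 9/1
a_2 = 2: 26/3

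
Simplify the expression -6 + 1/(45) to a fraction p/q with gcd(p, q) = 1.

-269/45

Build up convergents one term at a time:
a_0 = -6: -6/1
a_1 = 45: -269/45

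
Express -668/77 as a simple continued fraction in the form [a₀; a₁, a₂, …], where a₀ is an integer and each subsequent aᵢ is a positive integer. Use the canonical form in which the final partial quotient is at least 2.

[-9; 3, 12, 2]

-668 ÷ 77 → quotient -9, remainder 25
77 ÷ 25 → quotient 3, remainder 2
25 ÷ 2 → quotient 12, remainder 1
2 ÷ 1 → quotient 2, remainder 0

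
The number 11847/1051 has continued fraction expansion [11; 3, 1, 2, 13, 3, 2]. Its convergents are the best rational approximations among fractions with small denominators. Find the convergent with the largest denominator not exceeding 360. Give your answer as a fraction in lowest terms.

1657/147

List convergents until the denominator exceeds the bound:
a_0 = 11: 11/1  (≤ bound)
a_1 = 3: 34/3  (≤ bound)
a_2 = 1: 45/4  (≤ bound)
a_3 = 2: 124/11  (≤ bound)
a_4 = 13: 1657/147  (≤ bound)
a_5 = 3: 5095/452  (> 360, stop)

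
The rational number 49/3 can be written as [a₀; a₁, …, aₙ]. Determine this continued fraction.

Apply division with remainder until the remainder is 0:
⌊49/3⌋ = 16, remainder 1
⌊3/1⌋ = 3, remainder 0

[16; 3]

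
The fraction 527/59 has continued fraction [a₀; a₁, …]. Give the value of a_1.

1

527 ÷ 59 → quotient 8, remainder 55
59 ÷ 55 → quotient 1, remainder 4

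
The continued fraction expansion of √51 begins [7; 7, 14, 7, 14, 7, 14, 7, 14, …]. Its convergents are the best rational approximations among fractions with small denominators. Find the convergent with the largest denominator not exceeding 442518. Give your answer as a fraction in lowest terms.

a_0 = 7: 7/1  (≤ bound)
a_1 = 7: 50/7  (≤ bound)
a_2 = 14: 707/99  (≤ bound)
a_3 = 7: 4999/700  (≤ bound)
a_4 = 14: 70693/9899  (≤ bound)
a_5 = 7: 499850/69993  (≤ bound)
a_6 = 14: 7068593/989801  (> 442518, stop)

499850/69993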